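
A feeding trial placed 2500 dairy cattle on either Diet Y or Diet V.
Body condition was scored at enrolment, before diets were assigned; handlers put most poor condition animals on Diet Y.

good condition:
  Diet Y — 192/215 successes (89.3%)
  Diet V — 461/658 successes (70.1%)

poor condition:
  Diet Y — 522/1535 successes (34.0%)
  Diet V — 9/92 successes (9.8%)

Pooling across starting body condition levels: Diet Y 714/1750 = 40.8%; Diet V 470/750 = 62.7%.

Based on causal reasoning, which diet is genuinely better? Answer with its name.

Diet Y

Nothing the diet does changes starting body condition; the imbalance is an allocation artefact. With starting body condition also predicting the outcome, the pooled figure is confounded, and the within-stratum comparison is the causal one.
Within each level — good condition: 89.3% vs 70.1%; poor condition: 34.0% vs 9.8% — Diet Y is higher every time.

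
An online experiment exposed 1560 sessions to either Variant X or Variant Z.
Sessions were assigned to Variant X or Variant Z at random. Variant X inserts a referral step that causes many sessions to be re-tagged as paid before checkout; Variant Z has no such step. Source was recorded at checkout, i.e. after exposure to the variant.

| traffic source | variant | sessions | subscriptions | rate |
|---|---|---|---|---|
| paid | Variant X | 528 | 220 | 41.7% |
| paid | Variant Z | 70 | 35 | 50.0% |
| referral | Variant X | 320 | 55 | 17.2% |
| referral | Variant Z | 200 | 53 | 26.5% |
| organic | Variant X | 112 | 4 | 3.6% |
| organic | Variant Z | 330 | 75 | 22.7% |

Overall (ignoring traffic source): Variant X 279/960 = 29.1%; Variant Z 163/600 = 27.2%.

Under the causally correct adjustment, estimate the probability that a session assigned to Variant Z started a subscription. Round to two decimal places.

0.27

Within every traffic source level Variant Z has the higher rate, yet pooled Variant X does — Simpson's reversal.
Stratifying would compare variants among sessions the variants themselves sorted into traffic source groups — a form of selection on an intermediate. The unconditioned pooled rates give the total causal effect.
So P(outcome | do(Variant Z)) is just the pooled rate for Variant Z: 163/600 = 0.272.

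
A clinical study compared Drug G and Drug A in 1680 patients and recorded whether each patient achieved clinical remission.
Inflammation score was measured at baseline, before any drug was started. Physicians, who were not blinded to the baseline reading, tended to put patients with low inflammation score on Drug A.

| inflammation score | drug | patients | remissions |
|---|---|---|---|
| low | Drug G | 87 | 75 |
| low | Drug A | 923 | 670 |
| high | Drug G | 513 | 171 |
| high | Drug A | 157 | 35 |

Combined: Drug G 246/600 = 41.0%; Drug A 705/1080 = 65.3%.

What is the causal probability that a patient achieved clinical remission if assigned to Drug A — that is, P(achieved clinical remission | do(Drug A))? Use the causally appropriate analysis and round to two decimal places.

Inflammation score satisfies the back-door criterion: it is not a descendant of the drug, and it blocks the spurious path from drug to outcome. Adjusting for it (i.e., using the within-inflammation score rates) gives the causal effect.
Standardising Drug A to the population inflammation score mix: 0.601·670/923 + 0.399·35/157 = 0.525.

0.53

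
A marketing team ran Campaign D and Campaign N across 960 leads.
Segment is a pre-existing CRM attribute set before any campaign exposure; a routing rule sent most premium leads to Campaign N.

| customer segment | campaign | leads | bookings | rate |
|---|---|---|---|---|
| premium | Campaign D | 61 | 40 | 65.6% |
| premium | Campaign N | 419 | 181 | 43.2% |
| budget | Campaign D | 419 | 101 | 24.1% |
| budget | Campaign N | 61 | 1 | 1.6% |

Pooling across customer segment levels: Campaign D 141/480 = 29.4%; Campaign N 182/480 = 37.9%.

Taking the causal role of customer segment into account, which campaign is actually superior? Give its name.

Campaign D

Customer segment differs across campaigns for reasons unrelated to any effect of the campaign itself, and it separately predicts the outcome — a classic confounder. We must compare within customer segment levels.
Within each level — premium: 65.6% vs 43.2%; budget: 24.1% vs 1.6% — Campaign D is higher every time.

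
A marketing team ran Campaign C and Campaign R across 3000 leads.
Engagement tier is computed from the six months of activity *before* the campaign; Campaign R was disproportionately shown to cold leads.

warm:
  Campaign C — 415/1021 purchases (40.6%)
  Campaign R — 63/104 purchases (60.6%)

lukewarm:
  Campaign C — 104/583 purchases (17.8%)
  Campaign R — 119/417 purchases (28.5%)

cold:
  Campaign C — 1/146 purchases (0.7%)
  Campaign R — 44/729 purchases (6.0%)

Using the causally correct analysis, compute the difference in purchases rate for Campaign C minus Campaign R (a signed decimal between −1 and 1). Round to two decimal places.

-0.13

The imbalance in engagement tier arose from how leads were allocated, not from anything the campaign did; and engagement tier independently affects the outcome. The pooled gap is confounded — condition on engagement tier.
Adjusting over the population distribution of engagement tier: 0.375·(0.406−0.606) + 0.333·(0.178−0.285) + 0.292·(0.007−0.060) = -0.126.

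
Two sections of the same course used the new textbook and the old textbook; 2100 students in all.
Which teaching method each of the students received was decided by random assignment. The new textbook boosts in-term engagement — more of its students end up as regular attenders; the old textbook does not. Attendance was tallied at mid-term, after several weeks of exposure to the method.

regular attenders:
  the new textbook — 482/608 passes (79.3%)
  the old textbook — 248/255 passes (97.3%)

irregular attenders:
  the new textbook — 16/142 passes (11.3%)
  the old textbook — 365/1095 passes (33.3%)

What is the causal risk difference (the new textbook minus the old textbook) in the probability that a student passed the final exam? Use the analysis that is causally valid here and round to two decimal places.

Within every mid-term attendance level the old textbook has the higher rate, yet pooled the new textbook does — Simpson's reversal.
Mid-term attendance lies on the pathway teaching method → mid-term attendance → outcome, so adjusting for it blocks the indirect effect. For the total causal effect of teaching method, use the unadjusted pooled rates.
The causal difference is the pooled difference: 0.664 − 0.454 = +0.210.

+0.21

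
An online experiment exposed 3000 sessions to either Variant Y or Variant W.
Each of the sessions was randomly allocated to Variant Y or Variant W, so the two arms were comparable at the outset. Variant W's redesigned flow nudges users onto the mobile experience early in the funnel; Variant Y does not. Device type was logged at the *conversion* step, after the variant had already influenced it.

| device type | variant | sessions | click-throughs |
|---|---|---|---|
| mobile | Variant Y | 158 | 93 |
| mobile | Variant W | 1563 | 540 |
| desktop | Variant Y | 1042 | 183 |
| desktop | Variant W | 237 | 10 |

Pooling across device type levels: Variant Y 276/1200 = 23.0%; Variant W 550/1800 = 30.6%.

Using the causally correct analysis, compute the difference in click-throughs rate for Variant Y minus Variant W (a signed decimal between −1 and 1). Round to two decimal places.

-0.08

Device type lies on the pathway variant → device type → outcome, so adjusting for it blocks the indirect effect. For the total causal effect of variant, use the unadjusted pooled rates.
The causal difference is the pooled difference: 0.230 − 0.306 = -0.076.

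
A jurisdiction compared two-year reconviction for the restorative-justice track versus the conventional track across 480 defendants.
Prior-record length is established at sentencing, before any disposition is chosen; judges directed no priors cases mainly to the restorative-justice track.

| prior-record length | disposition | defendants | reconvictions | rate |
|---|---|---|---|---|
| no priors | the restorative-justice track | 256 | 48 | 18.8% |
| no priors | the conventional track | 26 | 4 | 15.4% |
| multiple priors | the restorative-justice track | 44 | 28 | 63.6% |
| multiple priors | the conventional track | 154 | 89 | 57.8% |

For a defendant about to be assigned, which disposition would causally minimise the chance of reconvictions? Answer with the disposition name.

Within every prior-record length level the conventional track has the lower rate, yet pooled the restorative-justice track does — Simpson's reversal.
Nothing the disposition does changes prior-record length; the imbalance is an allocation artefact. With prior-record length also predicting the outcome, the pooled figure is confounded, and the within-stratum comparison is the causal one.
Within each level — no priors: 18.8% vs 15.4%; multiple priors: 63.6% vs 57.8% — the conventional track is lower every time.

the conventional track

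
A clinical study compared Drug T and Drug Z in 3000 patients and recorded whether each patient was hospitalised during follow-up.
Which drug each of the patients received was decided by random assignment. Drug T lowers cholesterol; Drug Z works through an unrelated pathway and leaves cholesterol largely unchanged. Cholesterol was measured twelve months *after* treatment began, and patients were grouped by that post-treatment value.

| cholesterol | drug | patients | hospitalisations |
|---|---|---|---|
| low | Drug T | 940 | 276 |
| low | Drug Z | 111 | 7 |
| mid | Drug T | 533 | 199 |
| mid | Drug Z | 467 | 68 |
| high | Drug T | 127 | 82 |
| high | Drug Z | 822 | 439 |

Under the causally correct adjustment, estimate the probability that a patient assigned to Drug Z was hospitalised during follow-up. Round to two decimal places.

Cholesterol lies on the pathway drug → cholesterol → outcome, so adjusting for it blocks the indirect effect. For the total causal effect of drug, use the unadjusted pooled rates.
So P(outcome | do(Drug Z)) is just the pooled rate for Drug Z: 514/1400 = 0.367.

0.37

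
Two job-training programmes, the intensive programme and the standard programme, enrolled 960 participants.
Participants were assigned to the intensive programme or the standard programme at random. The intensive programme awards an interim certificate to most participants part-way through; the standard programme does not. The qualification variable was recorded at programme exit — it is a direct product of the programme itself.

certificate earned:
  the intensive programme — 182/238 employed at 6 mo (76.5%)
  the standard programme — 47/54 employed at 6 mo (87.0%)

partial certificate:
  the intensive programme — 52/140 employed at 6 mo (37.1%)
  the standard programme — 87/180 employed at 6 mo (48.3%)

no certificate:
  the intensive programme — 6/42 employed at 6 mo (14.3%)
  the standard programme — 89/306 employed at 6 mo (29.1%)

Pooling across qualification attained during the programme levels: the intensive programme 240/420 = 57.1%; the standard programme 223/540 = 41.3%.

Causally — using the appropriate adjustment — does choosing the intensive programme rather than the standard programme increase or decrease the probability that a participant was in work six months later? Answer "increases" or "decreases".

The qualification attained during the programme-specific comparison favours the standard programme throughout, but the pooled figures favour the intensive programme. The question is whether to condition on qualification attained during the programme.
Qualification attained during the programme lies on the pathway programme → qualification attained during the programme → outcome, so adjusting for it blocks the indirect effect. For the total causal effect of programme, use the unadjusted pooled rates.
Pooled: the intensive programme 57.1% vs the standard programme 41.3%; the intensive programme is higher overall.

increases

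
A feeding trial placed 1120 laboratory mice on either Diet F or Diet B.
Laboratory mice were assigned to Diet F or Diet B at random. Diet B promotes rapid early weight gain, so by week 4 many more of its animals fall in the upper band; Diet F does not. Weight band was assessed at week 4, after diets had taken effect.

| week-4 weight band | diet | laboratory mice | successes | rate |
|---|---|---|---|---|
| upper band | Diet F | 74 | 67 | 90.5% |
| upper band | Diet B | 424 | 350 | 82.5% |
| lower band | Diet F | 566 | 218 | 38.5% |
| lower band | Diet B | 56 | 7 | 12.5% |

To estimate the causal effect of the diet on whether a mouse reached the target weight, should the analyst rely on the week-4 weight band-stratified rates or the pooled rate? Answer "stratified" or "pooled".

pooled

The stratified and pooled comparisons disagree (Diet F wins within each week-4 weight band; Diet B wins overall), so the answer turns on the causal role of week-4 weight band.
The distribution of week-4 weight band is itself part of what the diet does — it is an intermediate outcome. Holding it fixed would remove that part of the effect; the total effect is the pooled difference.
Pooled: Diet F 44.5% vs Diet B 74.4%; Diet B is higher overall.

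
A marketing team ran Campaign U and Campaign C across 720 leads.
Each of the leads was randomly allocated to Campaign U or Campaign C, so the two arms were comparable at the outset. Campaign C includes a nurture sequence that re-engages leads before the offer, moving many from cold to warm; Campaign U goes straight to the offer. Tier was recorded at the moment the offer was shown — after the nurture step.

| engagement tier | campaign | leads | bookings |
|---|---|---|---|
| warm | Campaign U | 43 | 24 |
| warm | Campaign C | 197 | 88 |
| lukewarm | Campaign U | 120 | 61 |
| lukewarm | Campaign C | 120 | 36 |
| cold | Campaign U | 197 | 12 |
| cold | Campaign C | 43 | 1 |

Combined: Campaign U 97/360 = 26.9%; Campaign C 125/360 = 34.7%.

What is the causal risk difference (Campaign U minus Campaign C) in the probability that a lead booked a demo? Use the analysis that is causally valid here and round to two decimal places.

Within every engagement tier level Campaign U has the higher rate, yet pooled Campaign C does — Simpson's reversal.
Engagement tier here is a post-treatment variable shaped by the campaign; conditioning on it would introduce bias rather than remove it. The overall comparison is the causal one.
The causal difference is the pooled difference: 0.269 − 0.347 = -0.078.

-0.08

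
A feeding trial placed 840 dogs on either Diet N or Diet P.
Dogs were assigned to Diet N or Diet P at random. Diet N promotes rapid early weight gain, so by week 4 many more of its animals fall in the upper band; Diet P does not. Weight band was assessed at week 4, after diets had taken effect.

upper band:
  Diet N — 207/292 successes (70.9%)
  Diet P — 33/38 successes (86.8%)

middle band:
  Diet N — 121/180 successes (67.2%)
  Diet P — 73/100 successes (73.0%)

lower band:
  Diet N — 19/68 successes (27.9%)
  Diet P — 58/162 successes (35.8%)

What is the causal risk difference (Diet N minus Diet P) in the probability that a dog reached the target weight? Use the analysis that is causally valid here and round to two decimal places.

+0.10

Because the diet influences week-4 weight band, week-4 weight band is a post-treatment mediator, not a confounder. Stratifying on it would bias the estimate; the causal effect is the crude pooled difference.
The causal difference is the pooled difference: 0.643 − 0.547 = +0.096.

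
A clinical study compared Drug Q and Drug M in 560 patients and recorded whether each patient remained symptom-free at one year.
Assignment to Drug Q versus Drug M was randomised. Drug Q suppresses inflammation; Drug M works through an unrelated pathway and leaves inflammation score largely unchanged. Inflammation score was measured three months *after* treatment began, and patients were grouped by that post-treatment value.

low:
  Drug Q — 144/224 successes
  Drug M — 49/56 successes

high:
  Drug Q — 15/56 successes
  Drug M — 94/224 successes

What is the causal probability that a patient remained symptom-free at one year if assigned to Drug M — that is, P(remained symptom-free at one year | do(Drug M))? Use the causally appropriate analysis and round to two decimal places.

0.51

The distribution of inflammation score is itself part of what the drug does — it is an intermediate outcome. Holding it fixed would remove that part of the effect; the total effect is the pooled difference.
So P(outcome | do(Drug M)) is just the pooled rate for Drug M: 143/280 = 0.511.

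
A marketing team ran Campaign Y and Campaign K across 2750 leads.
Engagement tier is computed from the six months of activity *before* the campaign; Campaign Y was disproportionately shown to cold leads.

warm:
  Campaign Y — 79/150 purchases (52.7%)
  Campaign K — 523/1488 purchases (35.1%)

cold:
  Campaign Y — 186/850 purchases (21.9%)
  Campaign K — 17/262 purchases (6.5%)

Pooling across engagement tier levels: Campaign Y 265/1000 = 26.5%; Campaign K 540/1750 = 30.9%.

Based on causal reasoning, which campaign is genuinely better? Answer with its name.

Engagement tier satisfies the back-door criterion: it is not a descendant of the campaign, and it blocks the spurious path from campaign to outcome. Adjusting for it (i.e., using the within-engagement tier rates) gives the causal effect.
Within each level — warm: 52.7% vs 35.1%; cold: 21.9% vs 6.5% — Campaign Y is higher every time.

Campaign Y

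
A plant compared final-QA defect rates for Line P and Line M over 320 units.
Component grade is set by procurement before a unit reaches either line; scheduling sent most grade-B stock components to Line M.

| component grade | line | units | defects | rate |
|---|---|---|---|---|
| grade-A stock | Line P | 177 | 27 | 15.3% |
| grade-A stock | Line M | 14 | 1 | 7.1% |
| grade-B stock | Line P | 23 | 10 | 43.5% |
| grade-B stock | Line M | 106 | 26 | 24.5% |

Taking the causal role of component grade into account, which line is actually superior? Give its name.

Line M

Nothing the line does changes component grade; the imbalance is an allocation artefact. With component grade also predicting the outcome, the pooled figure is confounded, and the within-stratum comparison is the causal one.
Within each level — grade-A stock: 15.3% vs 7.1%; grade-B stock: 43.5% vs 24.5% — Line M is lower every time.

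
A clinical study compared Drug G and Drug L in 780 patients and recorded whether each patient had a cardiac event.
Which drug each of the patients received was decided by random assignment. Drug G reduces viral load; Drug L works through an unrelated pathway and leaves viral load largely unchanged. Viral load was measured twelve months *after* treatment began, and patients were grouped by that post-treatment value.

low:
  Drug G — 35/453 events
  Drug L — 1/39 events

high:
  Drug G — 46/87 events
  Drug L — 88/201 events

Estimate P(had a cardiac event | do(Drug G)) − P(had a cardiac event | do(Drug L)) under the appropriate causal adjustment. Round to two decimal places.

-0.22

Drug L is lower inside every viral load stratum but Drug G is lower in aggregate. Whether to stratify depends on how viral load relates to the drug.
Viral load is recorded after the drug and is itself shifted by it — it sits on the causal path from drug to outcome. Conditioning on a mediator would strip out part of the effect we want; the pooled comparison gives the total causal effect.
The causal difference is the pooled difference: 0.150 − 0.371 = -0.221.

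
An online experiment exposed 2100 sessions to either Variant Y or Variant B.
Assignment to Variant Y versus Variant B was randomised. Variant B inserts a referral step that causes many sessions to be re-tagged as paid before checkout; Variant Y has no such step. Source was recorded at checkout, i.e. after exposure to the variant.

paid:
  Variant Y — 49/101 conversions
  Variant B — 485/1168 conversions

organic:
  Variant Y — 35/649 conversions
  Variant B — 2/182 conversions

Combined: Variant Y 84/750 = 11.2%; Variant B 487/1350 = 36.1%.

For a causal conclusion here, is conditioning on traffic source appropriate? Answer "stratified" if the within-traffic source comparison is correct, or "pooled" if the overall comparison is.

Because the variant influences traffic source, traffic source is a post-treatment mediator, not a confounder. Stratifying on it would bias the estimate; the causal effect is the crude pooled difference.
Pooled: Variant Y 11.2% vs Variant B 36.1%; Variant B is higher overall.

pooled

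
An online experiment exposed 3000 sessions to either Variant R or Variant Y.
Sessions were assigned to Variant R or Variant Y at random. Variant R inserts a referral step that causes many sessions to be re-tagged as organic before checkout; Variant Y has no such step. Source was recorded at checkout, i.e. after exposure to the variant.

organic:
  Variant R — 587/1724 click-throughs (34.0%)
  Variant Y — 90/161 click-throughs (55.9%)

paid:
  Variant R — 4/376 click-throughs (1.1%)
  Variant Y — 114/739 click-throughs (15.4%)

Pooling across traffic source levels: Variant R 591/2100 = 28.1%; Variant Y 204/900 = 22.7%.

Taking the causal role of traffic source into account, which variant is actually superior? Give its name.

Variant R

Traffic source is recorded after the variant and is itself shifted by it — it sits on the causal path from variant to outcome. Conditioning on a mediator would strip out part of the effect we want; the pooled comparison gives the total causal effect.
Pooled: Variant R 28.1% vs Variant Y 22.7%; Variant R is higher overall.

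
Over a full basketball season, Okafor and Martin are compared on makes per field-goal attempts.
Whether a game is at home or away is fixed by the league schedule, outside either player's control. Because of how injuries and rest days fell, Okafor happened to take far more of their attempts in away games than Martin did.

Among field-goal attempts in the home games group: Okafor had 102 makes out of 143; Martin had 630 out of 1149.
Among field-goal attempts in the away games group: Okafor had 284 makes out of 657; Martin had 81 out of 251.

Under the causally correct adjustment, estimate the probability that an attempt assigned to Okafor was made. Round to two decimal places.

Within every game venue level Okafor has the higher rate, yet pooled Martin does — Simpson's reversal.
Nothing the player does changes game venue; the imbalance is an allocation artefact. With game venue also predicting the outcome, the pooled figure is confounded, and the within-stratum comparison is the causal one.
Standardising Okafor to the population game venue mix: 0.587·102/143 + 0.413·284/657 = 0.597.

0.60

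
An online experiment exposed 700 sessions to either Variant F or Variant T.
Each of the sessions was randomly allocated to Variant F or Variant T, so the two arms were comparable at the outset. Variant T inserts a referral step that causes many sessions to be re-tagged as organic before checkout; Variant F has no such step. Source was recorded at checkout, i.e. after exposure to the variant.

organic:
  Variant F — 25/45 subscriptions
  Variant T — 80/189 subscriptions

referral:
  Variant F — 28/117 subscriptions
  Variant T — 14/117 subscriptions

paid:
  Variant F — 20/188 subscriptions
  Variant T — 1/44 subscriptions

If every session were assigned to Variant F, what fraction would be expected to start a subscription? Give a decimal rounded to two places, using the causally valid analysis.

0.21

The traffic source-specific comparison favours Variant F throughout, but the pooled figures favour Variant T. The question is whether to condition on traffic source.
Traffic source lies on the pathway variant → traffic source → outcome, so adjusting for it blocks the indirect effect. For the total causal effect of variant, use the unadjusted pooled rates.
So P(outcome | do(Variant F)) is just the pooled rate for Variant F: 73/350 = 0.209.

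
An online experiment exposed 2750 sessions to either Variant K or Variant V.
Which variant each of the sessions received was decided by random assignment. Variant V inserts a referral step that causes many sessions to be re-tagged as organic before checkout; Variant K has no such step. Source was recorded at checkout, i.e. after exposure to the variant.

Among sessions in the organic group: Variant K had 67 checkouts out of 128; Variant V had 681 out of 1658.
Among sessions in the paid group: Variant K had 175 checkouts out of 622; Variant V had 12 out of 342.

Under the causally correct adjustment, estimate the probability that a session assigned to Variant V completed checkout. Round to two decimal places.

Within every traffic source level Variant K has the higher rate, yet pooled Variant V does — Simpson's reversal.
The distribution of traffic source is itself part of what the variant does — it is an intermediate outcome. Holding it fixed would remove that part of the effect; the total effect is the pooled difference.
So P(outcome | do(Variant V)) is just the pooled rate for Variant V: 693/2000 = 0.346.

0.35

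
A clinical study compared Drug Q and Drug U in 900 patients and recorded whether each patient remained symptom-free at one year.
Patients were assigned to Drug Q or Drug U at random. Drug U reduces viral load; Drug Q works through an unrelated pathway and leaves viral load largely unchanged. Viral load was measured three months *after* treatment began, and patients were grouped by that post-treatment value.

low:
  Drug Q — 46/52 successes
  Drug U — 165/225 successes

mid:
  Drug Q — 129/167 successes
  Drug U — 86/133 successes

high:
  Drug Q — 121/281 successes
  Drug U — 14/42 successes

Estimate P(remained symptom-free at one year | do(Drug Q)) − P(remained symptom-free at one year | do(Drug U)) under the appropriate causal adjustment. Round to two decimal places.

-0.07

Because the drug influences viral load, viral load is a post-treatment mediator, not a confounder. Stratifying on it would bias the estimate; the causal effect is the crude pooled difference.
The causal difference is the pooled difference: 0.592 − 0.662 = -0.070.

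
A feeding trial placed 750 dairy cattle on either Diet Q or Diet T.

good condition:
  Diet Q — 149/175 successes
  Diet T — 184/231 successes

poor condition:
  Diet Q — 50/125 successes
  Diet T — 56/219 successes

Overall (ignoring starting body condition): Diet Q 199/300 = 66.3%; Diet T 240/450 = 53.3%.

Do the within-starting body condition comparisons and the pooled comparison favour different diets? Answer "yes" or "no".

no

Within each starting body condition level (good condition 85.1% vs 79.7%; poor condition 40.0% vs 25.6%), Diet Q has the higher rate every time. Pooled: 66.3% vs 53.3% — Diet Q has the higher rate overall. They agree.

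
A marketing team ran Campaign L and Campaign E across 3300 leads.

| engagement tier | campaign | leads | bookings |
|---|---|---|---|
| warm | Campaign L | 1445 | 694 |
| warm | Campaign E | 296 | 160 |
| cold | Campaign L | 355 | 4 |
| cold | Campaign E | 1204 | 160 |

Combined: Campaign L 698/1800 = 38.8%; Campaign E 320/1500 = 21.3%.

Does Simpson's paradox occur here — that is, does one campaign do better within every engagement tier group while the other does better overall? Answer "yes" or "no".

Within each engagement tier level (warm 48.0% vs 54.1%; cold 1.1% vs 13.3%), Campaign E has the higher rate every time. Pooled: 38.8% vs 21.3% — Campaign L has the higher rate overall. The two comparisons disagree.

yes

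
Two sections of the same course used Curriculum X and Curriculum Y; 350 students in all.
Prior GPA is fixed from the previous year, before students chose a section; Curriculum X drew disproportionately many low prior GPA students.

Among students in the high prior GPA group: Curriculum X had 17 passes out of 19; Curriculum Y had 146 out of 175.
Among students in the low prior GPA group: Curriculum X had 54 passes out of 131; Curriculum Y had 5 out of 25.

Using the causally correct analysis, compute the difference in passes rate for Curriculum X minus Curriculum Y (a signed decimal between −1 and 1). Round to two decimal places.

+0.13

The imbalance in prior GPA band arose from how students were allocated, not from anything the teaching method did; and prior GPA band independently affects the outcome. The pooled gap is confounded — condition on prior GPA band.
Adjusting over the population distribution of prior GPA band: 0.554·(0.895−0.834) + 0.446·(0.412−0.200) = +0.128.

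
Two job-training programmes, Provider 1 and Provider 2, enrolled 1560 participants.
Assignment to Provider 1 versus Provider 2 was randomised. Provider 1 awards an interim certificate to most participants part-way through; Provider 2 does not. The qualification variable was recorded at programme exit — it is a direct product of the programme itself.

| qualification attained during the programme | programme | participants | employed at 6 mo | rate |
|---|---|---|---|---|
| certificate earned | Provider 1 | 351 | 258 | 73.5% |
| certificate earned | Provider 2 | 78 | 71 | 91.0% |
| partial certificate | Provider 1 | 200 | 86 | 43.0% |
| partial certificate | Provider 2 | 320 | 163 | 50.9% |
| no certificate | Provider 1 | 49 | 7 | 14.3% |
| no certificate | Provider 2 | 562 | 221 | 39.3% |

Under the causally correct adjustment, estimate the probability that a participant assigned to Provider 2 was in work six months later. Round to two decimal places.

0.47

Provider 2 is higher inside every qualification attained during the programme stratum but Provider 1 is higher in aggregate. Whether to stratify depends on how qualification attained during the programme relates to the programme.
Stratifying would compare programmes among participants the programmes themselves sorted into qualification attained during the programme groups — a form of selection on an intermediate. The unconditioned pooled rates give the total causal effect.
So P(outcome | do(Provider 2)) is just the pooled rate for Provider 2: 455/960 = 0.474.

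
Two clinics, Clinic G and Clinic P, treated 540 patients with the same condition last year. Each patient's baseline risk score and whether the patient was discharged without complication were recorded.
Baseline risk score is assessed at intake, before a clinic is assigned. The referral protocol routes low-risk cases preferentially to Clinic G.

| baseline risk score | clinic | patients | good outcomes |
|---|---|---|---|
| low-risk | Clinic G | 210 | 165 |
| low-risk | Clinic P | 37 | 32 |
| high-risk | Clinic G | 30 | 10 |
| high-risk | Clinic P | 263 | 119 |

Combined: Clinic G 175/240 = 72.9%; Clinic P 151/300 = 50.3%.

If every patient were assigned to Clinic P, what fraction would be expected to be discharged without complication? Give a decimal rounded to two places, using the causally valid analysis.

0.64

The baseline risk score-specific comparison favours Clinic P throughout, but the pooled figures favour Clinic G. The question is whether to condition on baseline risk score.
Baseline risk score satisfies the back-door criterion: it is not a descendant of the clinic, and it blocks the spurious path from clinic to outcome. Adjusting for it (i.e., using the within-baseline risk score rates) gives the causal effect.
Standardising Clinic P to the population baseline risk score mix: 0.457·32/37 + 0.543·119/263 = 0.641.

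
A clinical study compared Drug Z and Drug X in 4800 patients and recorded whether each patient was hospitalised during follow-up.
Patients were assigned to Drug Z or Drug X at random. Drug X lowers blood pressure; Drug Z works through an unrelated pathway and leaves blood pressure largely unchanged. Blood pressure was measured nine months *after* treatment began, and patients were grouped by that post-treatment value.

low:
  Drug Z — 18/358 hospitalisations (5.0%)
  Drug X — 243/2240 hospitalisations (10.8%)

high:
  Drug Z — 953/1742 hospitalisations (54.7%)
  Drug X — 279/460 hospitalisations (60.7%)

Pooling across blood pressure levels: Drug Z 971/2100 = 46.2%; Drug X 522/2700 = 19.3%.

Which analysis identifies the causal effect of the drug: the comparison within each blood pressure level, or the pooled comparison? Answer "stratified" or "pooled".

The stratified and pooled comparisons disagree (Drug Z wins within each blood pressure; Drug X wins overall), so the answer turns on the causal role of blood pressure.
Stratifying would compare drugs among patients the drugs themselves sorted into blood pressure groups — a form of selection on an intermediate. The unconditioned pooled rates give the total causal effect.
Pooled: Drug Z 46.2% vs Drug X 19.3%; Drug X is lower overall.

pooled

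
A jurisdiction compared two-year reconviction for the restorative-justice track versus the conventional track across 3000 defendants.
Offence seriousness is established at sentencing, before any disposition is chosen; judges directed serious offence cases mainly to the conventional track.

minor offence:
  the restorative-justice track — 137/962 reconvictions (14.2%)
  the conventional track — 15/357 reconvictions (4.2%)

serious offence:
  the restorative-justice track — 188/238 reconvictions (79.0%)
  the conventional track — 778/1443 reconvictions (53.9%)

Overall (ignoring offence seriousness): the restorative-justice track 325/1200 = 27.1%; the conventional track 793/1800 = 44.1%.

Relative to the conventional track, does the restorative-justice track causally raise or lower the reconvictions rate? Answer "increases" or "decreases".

increases

Offence seriousness differs across dispositions for reasons unrelated to any effect of the disposition itself, and it separately predicts the outcome — a classic confounder. We must compare within offence seriousness levels.
Within each level — minor offence: 14.2% vs 4.2%; serious offence: 79.0% vs 53.9% — the conventional track is lower every time.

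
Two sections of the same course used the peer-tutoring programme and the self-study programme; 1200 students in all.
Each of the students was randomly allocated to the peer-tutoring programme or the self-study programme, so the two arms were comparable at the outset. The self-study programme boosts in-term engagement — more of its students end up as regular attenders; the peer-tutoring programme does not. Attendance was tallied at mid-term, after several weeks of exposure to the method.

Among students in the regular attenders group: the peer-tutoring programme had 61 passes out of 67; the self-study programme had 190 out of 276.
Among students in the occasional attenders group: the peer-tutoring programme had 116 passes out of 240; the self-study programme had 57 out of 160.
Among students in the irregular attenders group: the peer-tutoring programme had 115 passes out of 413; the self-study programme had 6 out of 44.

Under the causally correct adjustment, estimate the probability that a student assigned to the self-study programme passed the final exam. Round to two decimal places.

0.53

Stratifying would compare teaching methods among students the teaching methods themselves sorted into mid-term attendance groups — a form of selection on an intermediate. The unconditioned pooled rates give the total causal effect.
So P(outcome | do(the self-study programme)) is just the pooled rate for the self-study programme: 253/480 = 0.527.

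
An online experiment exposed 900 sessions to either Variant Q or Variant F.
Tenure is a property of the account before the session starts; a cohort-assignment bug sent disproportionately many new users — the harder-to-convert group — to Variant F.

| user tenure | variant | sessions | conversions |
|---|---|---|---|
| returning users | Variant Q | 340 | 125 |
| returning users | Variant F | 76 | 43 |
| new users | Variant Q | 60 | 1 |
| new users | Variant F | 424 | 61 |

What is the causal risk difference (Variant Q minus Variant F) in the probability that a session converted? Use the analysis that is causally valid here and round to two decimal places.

-0.16

The user tenure-specific comparison favours Variant F throughout, but the pooled figures favour Variant Q. The question is whether to condition on user tenure.
User tenure differs across variants for reasons unrelated to any effect of the variant itself, and it separately predicts the outcome — a classic confounder. We must compare within user tenure levels.
Adjusting over the population distribution of user tenure: 0.462·(0.368−0.566) + 0.538·(0.017−0.144) = -0.160.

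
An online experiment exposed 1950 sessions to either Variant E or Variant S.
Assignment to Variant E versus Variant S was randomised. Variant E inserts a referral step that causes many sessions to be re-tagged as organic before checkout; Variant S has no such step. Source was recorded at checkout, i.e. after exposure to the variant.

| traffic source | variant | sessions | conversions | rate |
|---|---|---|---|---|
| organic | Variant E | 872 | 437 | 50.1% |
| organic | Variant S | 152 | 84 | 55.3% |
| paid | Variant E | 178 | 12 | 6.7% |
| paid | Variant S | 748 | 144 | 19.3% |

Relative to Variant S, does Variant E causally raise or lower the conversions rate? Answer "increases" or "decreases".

increases

Traffic source is recorded after the variant and is itself shifted by it — it sits on the causal path from variant to outcome. Conditioning on a mediator would strip out part of the effect we want; the pooled comparison gives the total causal effect.
Pooled: Variant E 42.8% vs Variant S 25.3%; Variant E is higher overall.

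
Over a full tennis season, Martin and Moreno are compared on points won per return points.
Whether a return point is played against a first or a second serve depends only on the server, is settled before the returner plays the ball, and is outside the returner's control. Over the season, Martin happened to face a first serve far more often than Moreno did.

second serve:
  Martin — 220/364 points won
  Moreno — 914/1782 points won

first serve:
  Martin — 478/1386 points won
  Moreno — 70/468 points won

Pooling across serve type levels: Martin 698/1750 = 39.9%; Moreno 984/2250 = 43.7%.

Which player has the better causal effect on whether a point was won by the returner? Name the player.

Serve type differs across players for reasons unrelated to any effect of the player itself, and it separately predicts the outcome — a classic confounder. We must compare within serve type levels.
Within each level — second serve: 60.4% vs 51.3%; first serve: 34.5% vs 15.0% — Martin is higher every time.

Martin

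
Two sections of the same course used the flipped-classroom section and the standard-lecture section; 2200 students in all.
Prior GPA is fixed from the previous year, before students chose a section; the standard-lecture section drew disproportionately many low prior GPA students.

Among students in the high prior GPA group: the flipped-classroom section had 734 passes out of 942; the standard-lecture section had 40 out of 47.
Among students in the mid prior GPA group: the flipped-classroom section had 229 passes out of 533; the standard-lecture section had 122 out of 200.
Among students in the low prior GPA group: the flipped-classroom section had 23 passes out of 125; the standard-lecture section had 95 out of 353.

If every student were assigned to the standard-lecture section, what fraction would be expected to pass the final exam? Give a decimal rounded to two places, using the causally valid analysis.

The stratified and pooled comparisons disagree (the standard-lecture section wins within each prior GPA band; the flipped-classroom section wins overall), so the answer turns on the causal role of prior GPA band.
Prior GPA band satisfies the back-door criterion: it is not a descendant of the teaching method, and it blocks the spurious path from teaching method to outcome. Adjusting for it (i.e., using the within-prior GPA band rates) gives the causal effect.
Standardising the standard-lecture section to the population prior GPA band mix: 0.450·40/47 + 0.333·122/200 + 0.217·95/353 = 0.644.

0.64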